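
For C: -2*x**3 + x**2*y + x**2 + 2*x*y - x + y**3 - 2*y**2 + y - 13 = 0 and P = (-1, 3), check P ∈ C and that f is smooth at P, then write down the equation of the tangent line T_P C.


Tangent line at P: -9*x + 15*y - 54 = 0.

Step 1: f(-1, 3) = 0, so P lies on C.
Step 2: partial derivatives
  f_x(x, y) = -6*x**2 + 2*x*y + 2*x + 2*y - 1, f_y(x, y) = x**2 + 2*x + 3*y**2 - 4*y + 1.
  f_x(P) = -9, f_y(P) = 15 (gradient nonzero, so P is smooth).
Step 3: tangent line at P: -9·(x − -1) + 15·(y − 3) = 0.
Expanding: -9*x + 15*y - 54 = 0.


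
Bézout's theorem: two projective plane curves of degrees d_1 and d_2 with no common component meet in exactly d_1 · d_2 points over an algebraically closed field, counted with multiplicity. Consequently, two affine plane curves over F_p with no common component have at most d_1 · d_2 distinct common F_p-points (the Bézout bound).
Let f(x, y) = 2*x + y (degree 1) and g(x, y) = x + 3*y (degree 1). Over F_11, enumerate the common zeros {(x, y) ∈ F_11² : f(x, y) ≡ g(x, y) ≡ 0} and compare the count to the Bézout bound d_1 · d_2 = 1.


Common zeros: {(0, 0)}; count = 1; Bézout bound = 1.

deg(f) = 1, deg(g) = 1, so Bézout bound = 1.
Scan x ∈ F_11. For each x, list the y ∈ F_11 with f(x, y) ≡ 0 and those with g(x, y) ≡ 0 (mod 11); the common zeros in that column are the intersection.
  x = 0: f ≡ 0 at y ∈ {0}; g ≡ 0 at y ∈ {0}; common: {0}.
  x = 1: f ≡ 0 at y ∈ {9}; g ≡ 0 at y ∈ {7}; common: ∅.
  x = 2: f ≡ 0 at y ∈ {7}; g ≡ 0 at y ∈ {3}; common: ∅.
  x = 3: f ≡ 0 at y ∈ {5}; g ≡ 0 at y ∈ {10}; common: ∅.
  x = 4: f ≡ 0 at y ∈ {3}; g ≡ 0 at y ∈ {6}; common: ∅.
  x = 5: f ≡ 0 at y ∈ {1}; g ≡ 0 at y ∈ {2}; common: ∅.
  x = 6: f ≡ 0 at y ∈ {10}; g ≡ 0 at y ∈ {9}; common: ∅.
  x = 7: f ≡ 0 at y ∈ {8}; g ≡ 0 at y ∈ {5}; common: ∅.
  x = 8: f ≡ 0 at y ∈ {6}; g ≡ 0 at y ∈ {1}; common: ∅.
  x = 9: f ≡ 0 at y ∈ {4}; g ≡ 0 at y ∈ {8}; common: ∅.
  x = 10: f ≡ 0 at y ∈ {2}; g ≡ 0 at y ∈ {4}; common: ∅.
Collecting: common zeros = {(0, 0)}, so the count is 1.
Comparison with the Bézout bound: 1 ≤ 1 = deg(f)·deg(g), as expected for curves with no common component (the bound is attained).


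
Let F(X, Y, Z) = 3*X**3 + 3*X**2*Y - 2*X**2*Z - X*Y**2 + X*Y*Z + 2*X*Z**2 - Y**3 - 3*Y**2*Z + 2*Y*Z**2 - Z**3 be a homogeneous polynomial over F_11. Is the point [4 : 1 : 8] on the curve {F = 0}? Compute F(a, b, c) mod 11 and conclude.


F(4,1,8) ≡ 5 (mod 11); P is NOT on the curve.

Evaluate F(4, 1, 8) term-by-term (mod 11).
  3*X**3 ↦ 3·64·1·1 = 192
  3*X**2*Y ↦ 3·16·1·1 = 48
  -2*X**2*Z ↦ -2·16·1·8 = -256
  -X*Y**2 ↦ -1·4·1·1 = -4
  X*Y*Z ↦ 1·4·1·8 = 32
  2*X*Z**2 ↦ 2·4·1·64 = 512
  -Y**3 ↦ -1·1·1·1 = -1
  -3*Y**2*Z ↦ -3·1·1·8 = -24
  2*Y*Z**2 ↦ 2·1·1·64 = 128
  -Z**3 ↦ -1·1·1·512 = -512
Sum: F(4, 1, 8) = (192) + (48) + (-256) + (-4) + (32) + (512) + (-1) + (-24) + (128) + (-512) = 115.
Reducing mod 11: 115 ≡ 5 (mod 11).
Since F(a, b, c) ≡ 5 ≠ 0 (mod 11), P does NOT lie on the curve.


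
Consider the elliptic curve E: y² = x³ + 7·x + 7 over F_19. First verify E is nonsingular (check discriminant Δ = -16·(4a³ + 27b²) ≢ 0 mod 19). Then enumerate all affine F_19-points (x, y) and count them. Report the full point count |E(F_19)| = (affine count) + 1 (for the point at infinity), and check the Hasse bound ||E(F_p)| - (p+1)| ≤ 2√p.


Affine points = {(0, 8), (0, 11), (3, 6), (3, 13), (4, 2), (4, 17), (7, 0), (8, 9), (8, 10), (9, 1), (9, 18), (11, 3), (11, 16), (16, 4), (16, 15), (17, 2), (17, 17)}; affine count = 17; |E(F_19)| = 18.

Discriminant check: Δ ∝ 4a³ + 27b² = 4·7³ + 27·7² = 4·343 + 27·49 ≡ 16 (mod 19). Nonzero ⇒ E is nonsingular.
For each x ∈ F_19, compute rhs = x³ + 7·x + 7 mod 19, then count y ∈ F_19 with y² ≡ rhs.
  x = 0: rhs = 7, matching y values: 8, 11 (2 points).
  x = 1: rhs = 15, matching y values: none (0 points).
  x = 2: rhs = 10, matching y values: none (0 points).
  x = 3: rhs = 17, matching y values: 6, 13 (2 points).
  x = 4: rhs = 4, matching y values: 2, 17 (2 points).
  x = 5: rhs = 15, matching y values: none (0 points).
  x = 6: rhs = 18, matching y values: none (0 points).
  x = 7: rhs = 0, matching y values: 0 (1 points).
  x = 8: rhs = 5, matching y values: 9, 10 (2 points).
  x = 9: rhs = 1, matching y values: 1, 18 (2 points).
  x = 10: rhs = 13, matching y values: none (0 points).
  x = 11: rhs = 9, matching y values: 3, 16 (2 points).
  x = 12: rhs = 14, matching y values: none (0 points).
  x = 13: rhs = 15, matching y values: none (0 points).
  x = 14: rhs = 18, matching y values: none (0 points).
  x = 15: rhs = 10, matching y values: none (0 points).
  x = 16: rhs = 16, matching y values: 4, 15 (2 points).
  x = 17: rhs = 4, matching y values: 2, 17 (2 points).
  x = 18: rhs = 18, matching y values: none (0 points).
Total affine count: 17.
Full point count |E(F_19)| = 17 + 1 = 18.
Hasse bound: |18 − (19+1)| = |-2| = 2 ≤ 2√19 ≈ 8.7178 ✓.


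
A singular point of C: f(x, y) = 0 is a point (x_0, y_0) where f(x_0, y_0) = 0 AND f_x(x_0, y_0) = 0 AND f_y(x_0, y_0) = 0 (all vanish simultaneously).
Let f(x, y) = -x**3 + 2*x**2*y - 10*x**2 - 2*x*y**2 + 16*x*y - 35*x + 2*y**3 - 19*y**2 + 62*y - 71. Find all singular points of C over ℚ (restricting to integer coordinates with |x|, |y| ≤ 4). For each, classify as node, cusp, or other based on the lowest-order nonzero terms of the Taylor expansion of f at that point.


Singular points: {(-1, 3)}; classification: node.

Compute partial derivatives:
  f_x = -3*x**2 + 4*x*y - 20*x - 2*y**2 + 16*y - 35.
  f_y = 2*x**2 - 4*x*y + 16*x + 6*y**2 - 38*y + 62.
Scan x_0 ∈ {−4, ..., 4}. For each x_0, f_y(x_0, y) is a polynomial in y; find its integer roots y ∈ {−4, ..., 4}, then test f_x and f at those candidates.
  x = -4: f_y(-4, y) = 6*y**2 - 22*y + 30; no integer root y with |y| ≤ 4.
  x = -3: f_y(-3, y) = 6*y**2 - 26*y + 32; no integer root y with |y| ≤ 4.
  x = -2: f_y(-2, y) = 6*y**2 - 30*y + 38; no integer root y with |y| ≤ 4.
  x = -1: f_y(-1, y) = 6*y**2 - 34*y + 48; vanishes at y ∈ {3}. (-1, 3): f_x = 0, f = 0 — SINGULAR.
  x = 0: f_y(0, y) = 6*y**2 - 38*y + 62; no integer root y with |y| ≤ 4.
  x = 1: f_y(1, y) = 6*y**2 - 42*y + 80; no integer root y with |y| ≤ 4.
  x = 2: f_y(2, y) = 6*y**2 - 46*y + 102; no integer root y with |y| ≤ 4.
  x = 3: f_y(3, y) = 6*y**2 - 50*y + 128; no integer root y with |y| ≤ 4.
  x = 4: f_y(4, y) = 6*y**2 - 54*y + 158; no integer root y with |y| ≤ 4.
Only singular point on the grid: (-1, 3).
Classify: substitute x = -1 + u, y = 3 + v and expand: f = -u**3 + 2*u**2*v - u**2 - 2*u*v**2 + 2*v**3 + v**2.
No constant or linear terms (consistent with a singular point). Quadratic part: -u**2 + v**2. Cubic part: -u**3 + 2*u**2*v - 2*u*v**2 + 2*v**3.
The quadratic part v**2 - u**2 = (v − u)(v + u) splits into two distinct linear factors, so there are two distinct tangent lines y − 3 = ±(x − -1) — this is a node (ordinary double point).
Classification: node.


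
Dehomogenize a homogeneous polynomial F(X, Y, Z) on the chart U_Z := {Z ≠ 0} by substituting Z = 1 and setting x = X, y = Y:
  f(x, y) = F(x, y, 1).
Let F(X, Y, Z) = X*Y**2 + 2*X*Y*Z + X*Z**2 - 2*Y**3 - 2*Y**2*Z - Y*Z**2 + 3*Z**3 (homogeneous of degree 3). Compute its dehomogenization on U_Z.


f(x, y) = x*y**2 + 2*x*y + x - 2*y**3 - 2*y**2 - y + 3

On U_Z we set Z = 1. Each monomial c·X^i·Y^j·Z^k in F becomes c·x^i·y^j·1^k = c·x^i·y^j.
Substituting Z = 1: F(X, Y, 1) = x*y**2 + 2*x*y + x - 2*y**3 - 2*y**2 - y + 3.
Note: deg(f) ≤ deg(F) = 3; strict inequality happens when F is divisible by Z (lost terms).


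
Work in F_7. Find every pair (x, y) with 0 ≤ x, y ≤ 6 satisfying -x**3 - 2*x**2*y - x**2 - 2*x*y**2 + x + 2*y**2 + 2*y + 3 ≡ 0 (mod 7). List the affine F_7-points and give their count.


Affine F_7-points: {(0, 1), (0, 5), (2, 0), (2, 4), (3, 5), (4, 3), (4, 6), (5, 4)}; count = 8.

For each of the 49 pairs (x, y) ∈ F_7², evaluate f(x, y) mod 7. Record the zeros.
  x = 0: [0↦3, 1↦0, 2↦1, 3↦6, 4↦1, 5↦0, 6↦3]  zeros at y ∈ {1, 5}
  x = 1: [0↦2, 1↦2, 2↦2, 3↦2, 4↦2, 5↦2, 6↦2]  zeros at y ∈ ∅
  x = 2: [0↦0, 1↦6, 2↦1, 3↦6, 4↦0, 5↦4, 6↦4]  zeros at y ∈ {0, 4}
  x = 3: [0↦5, 1↦6, 2↦6, 3↦5, 4↦3, 5↦0, 6↦3]  zeros at y ∈ {5}
  x = 4: [0↦4, 1↦3, 2↦4, 3↦0, 4↦5, 5↦5, 6↦0]  zeros at y ∈ {3, 6}
  x = 5: [0↦5, 1↦5, 2↦3, 3↦6, 4↦0, 5↦6, 6↦3]  zeros at y ∈ {4}
  x = 6: [0↦2, 1↦6, 2↦4, 3↦3, 4↦3, 5↦4, 6↦6]  zeros at y ∈ ∅
Collecting zeros: affine points = {(0, 1), (0, 5), (2, 0), (2, 4), (3, 5), (4, 3), (4, 6), (5, 4)}.
Total count |C(F_7)_aff| = 8.


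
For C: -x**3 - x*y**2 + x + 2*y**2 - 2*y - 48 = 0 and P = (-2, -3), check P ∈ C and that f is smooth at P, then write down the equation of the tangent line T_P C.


Tangent line at P: -20*x - 26*y - 118 = 0.

Step 1: f(-2, -3) = 0, so P lies on C.
Step 2: partial derivatives
  f_x(x, y) = -3*x**2 - y**2 + 1, f_y(x, y) = -2*x*y + 4*y - 2.
  f_x(P) = -20, f_y(P) = -26 (gradient nonzero, so P is smooth).
Step 3: tangent line at P: -20·(x − -2) + -26·(y − -3) = 0.
Expanding: -20*x - 26*y - 118 = 0.


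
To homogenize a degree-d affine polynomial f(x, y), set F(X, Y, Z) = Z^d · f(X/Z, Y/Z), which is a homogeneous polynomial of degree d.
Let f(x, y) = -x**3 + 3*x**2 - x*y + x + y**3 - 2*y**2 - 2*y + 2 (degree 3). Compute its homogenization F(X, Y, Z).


F(X, Y, Z) = -X**3 + 3*X**2*Z - X*Y*Z + X*Z**2 + Y**3 - 2*Y**2*Z - 2*Y*Z**2 + 2*Z**3

deg(f) = 3.
Substitute x = X/Z, y = Y/Z into f, then multiply by Z^3.
  monomial -1·x^3·y^0 ↦ -1·X^3·Y^0·Z^0.
  monomial 3·x^2·y^0 ↦ 3·X^2·Y^0·Z^1.
  monomial -1·x^1·y^1 ↦ -1·X^1·Y^1·Z^1.
  monomial 1·x^1·y^0 ↦ 1·X^1·Y^0·Z^2.
  monomial 1·x^0·y^3 ↦ 1·X^0·Y^3·Z^0.
  monomial -2·x^0·y^2 ↦ -2·X^0·Y^2·Z^1.
  monomial -2·x^0·y^1 ↦ -2·X^0·Y^1·Z^2.
  monomial 2·x^0·y^0 ↦ 2·X^0·Y^0·Z^3.
Collecting: F(X, Y, Z) = -X**3 + 3*X**2*Z - X*Y*Z + X*Z**2 + Y**3 - 2*Y**2*Z - 2*Y*Z**2 + 2*Z**3.


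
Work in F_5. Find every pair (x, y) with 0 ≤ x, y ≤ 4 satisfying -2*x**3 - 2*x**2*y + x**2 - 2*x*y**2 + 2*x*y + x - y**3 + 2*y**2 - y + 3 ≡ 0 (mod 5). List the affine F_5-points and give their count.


Affine F_5-points: {(1, 4), (2, 1), (4, 0), (4, 4)}; count = 4.

For each of the 25 pairs (x, y) ∈ F_5², evaluate f(x, y) mod 5. Record the zeros.
  x = 0: [0↦3, 1↦3, 2↦1, 3↦1, 4↦2]  zeros at y ∈ ∅
  x = 1: [0↦3, 1↦1, 2↦3, 3↦3, 4↦0]  zeros at y ∈ {4}
  x = 2: [0↦3, 1↦0, 2↦2, 3↦3, 4↦2]  zeros at y ∈ {1}
  x = 3: [0↦1, 1↦3, 2↦1, 3↦4, 4↦1]  zeros at y ∈ ∅
  x = 4: [0↦0, 1↦3, 2↦3, 3↦4, 4↦0]  zeros at y ∈ {0, 4}
Collecting zeros: affine points = {(1, 4), (2, 1), (4, 0), (4, 4)}.
Total count |C(F_5)_aff| = 4.


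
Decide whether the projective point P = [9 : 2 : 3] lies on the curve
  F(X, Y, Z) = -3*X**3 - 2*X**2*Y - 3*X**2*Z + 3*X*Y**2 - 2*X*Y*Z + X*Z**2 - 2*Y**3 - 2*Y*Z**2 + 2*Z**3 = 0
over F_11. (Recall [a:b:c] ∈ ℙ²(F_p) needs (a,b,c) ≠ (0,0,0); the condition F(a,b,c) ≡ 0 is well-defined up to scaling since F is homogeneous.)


F(9,2,3) ≡ 0 (mod 11); P is on the curve.

Evaluate F(9, 2, 3) term-by-term (mod 11).
  -3*X**3 ↦ -3·729·1·1 = -2187
  -2*X**2*Y ↦ -2·81·2·1 = -324
  -3*X**2*Z ↦ -3·81·1·3 = -729
  3*X*Y**2 ↦ 3·9·4·1 = 108
  -2*X*Y*Z ↦ -2·9·2·3 = -108
  X*Z**2 ↦ 1·9·1·9 = 81
  -2*Y**3 ↦ -2·1·8·1 = -16
  -2*Y*Z**2 ↦ -2·1·2·9 = -36
  2*Z**3 ↦ 2·1·1·27 = 54
Sum: F(9, 2, 3) = (-2187) + (-324) + (-729) + (108) + (-108) + (81) + (-16) + (-36) + (54) = -3157.
Reducing mod 11: -3157 ≡ 0 (mod 11).
Since F(a, b, c) ≡ 0 (mod 11), P lies on the curve.


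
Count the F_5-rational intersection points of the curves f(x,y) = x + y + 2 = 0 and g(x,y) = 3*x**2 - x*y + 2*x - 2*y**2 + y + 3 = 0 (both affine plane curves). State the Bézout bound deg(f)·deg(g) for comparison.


Common zeros: {(1, 2), (4, 4)}; count = 2; Bézout bound = 2.

deg(f) = 1, deg(g) = 2, so Bézout bound = 2.
Scan x ∈ F_5. For each x, list the y ∈ F_5 with f(x, y) ≡ 0 and those with g(x, y) ≡ 0 (mod 5); the common zeros in that column are the intersection.
  x = 0: f ≡ 0 at y ∈ {3}; g ≡ 0 at y ∈ {4}; common: ∅.
  x = 1: f ≡ 0 at y ∈ {2}; g ≡ 0 at y ∈ {2, 3}; common: {2}.
  x = 2: f ≡ 0 at y ∈ {1}; g ≡ 0 at y ∈ ∅; common: ∅.
  x = 3: f ≡ 0 at y ∈ {0}; g ≡ 0 at y ∈ ∅; common: ∅.
  x = 4: f ≡ 0 at y ∈ {4}; g ≡ 0 at y ∈ {2, 4}; common: {4}.
Collecting: common zeros = {(1, 2), (4, 4)}, so the count is 2.
Comparison with the Bézout bound: 2 ≤ 2 = deg(f)·deg(g), as expected for curves with no common component (the bound is attained).


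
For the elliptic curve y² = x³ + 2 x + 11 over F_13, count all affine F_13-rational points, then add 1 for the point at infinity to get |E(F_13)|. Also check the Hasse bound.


Affine points = {(1, 1), (1, 12), (2, 6), (2, 7), (5, 4), (5, 9), (7, 2), (7, 11), (9, 2), (9, 11), (10, 2), (10, 11), (11, 5), (11, 8)}; affine count = 14; |E(F_13)| = 15.

Discriminant check: Δ ∝ 4a³ + 27b² = 4·2³ + 27·11² = 4·8 + 27·121 ≡ 10 (mod 13). Nonzero ⇒ E is nonsingular.
For each x ∈ F_13, compute rhs = x³ + 2·x + 11 mod 13, then count y ∈ F_13 with y² ≡ rhs.
  x = 0: rhs = 11, matching y values: none (0 points).
  x = 1: rhs = 1, matching y values: 1, 12 (2 points).
  x = 2: rhs = 10, matching y values: 6, 7 (2 points).
  x = 3: rhs = 5, matching y values: none (0 points).
  x = 4: rhs = 5, matching y values: none (0 points).
  x = 5: rhs = 3, matching y values: 4, 9 (2 points).
  x = 6: rhs = 5, matching y values: none (0 points).
  x = 7: rhs = 4, matching y values: 2, 11 (2 points).
  x = 8: rhs = 6, matching y values: none (0 points).
  x = 9: rhs = 4, matching y values: 2, 11 (2 points).
  x = 10: rhs = 4, matching y values: 2, 11 (2 points).
  x = 11: rhs = 12, matching y values: 5, 8 (2 points).
  x = 12: rhs = 8, matching y values: none (0 points).
Total affine count: 14.
Full point count |E(F_13)| = 14 + 1 = 15.
Hasse bound: |15 − (13+1)| = |1| = 1 ≤ 2√13 ≈ 7.2111 ✓.


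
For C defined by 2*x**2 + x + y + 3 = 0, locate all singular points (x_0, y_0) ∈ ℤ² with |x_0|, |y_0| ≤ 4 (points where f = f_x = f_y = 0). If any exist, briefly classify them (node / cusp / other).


No singular points in the scanned grid; C is smooth there.

Compute partial derivatives:
  f_x = 4*x + 1.
  f_y = 1.
f_y = 1 is a nonzero constant, so f_y never vanishes: no point (x, y) can satisfy f = f_x = f_y = 0. In particular no (x, y) ∈ {−4, ..., 4}² is singular; the curve is smooth.


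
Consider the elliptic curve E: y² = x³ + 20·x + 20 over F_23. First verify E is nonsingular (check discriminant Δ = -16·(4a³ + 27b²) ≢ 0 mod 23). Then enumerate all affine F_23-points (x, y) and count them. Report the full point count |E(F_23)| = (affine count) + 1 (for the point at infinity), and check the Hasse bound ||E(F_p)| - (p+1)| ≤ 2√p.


Affine points = {(1, 8), (1, 15), (4, 7), (4, 16), (8, 5), (8, 18), (9, 3), (9, 20), (10, 1), (10, 22), (13, 4), (13, 19), (14, 10), (14, 13), (17, 11), (17, 12), (18, 5), (18, 18), (20, 5), (20, 18), (21, 8), (21, 15)}; affine count = 22; |E(F_23)| = 23.

Discriminant check: Δ ∝ 4a³ + 27b² = 4·20³ + 27·20² = 4·8000 + 27·400 ≡ 20 (mod 23). Nonzero ⇒ E is nonsingular.
For each x ∈ F_23, compute rhs = x³ + 20·x + 20 mod 23, then count y ∈ F_23 with y² ≡ rhs.
  x = 0: rhs = 20, matching y values: none (0 points).
  x = 1: rhs = 18, matching y values: 8, 15 (2 points).
  x = 2: rhs = 22, matching y values: none (0 points).
  x = 3: rhs = 15, matching y values: none (0 points).
  x = 4: rhs = 3, matching y values: 7, 16 (2 points).
  x = 5: rhs = 15, matching y values: none (0 points).
  x = 6: rhs = 11, matching y values: none (0 points).
  x = 7: rhs = 20, matching y values: none (0 points).
  x = 8: rhs = 2, matching y values: 5, 18 (2 points).
  x = 9: rhs = 9, matching y values: 3, 20 (2 points).
  x = 10: rhs = 1, matching y values: 1, 22 (2 points).
  x = 11: rhs = 7, matching y values: none (0 points).
  x = 12: rhs = 10, matching y values: none (0 points).
  x = 13: rhs = 16, matching y values: 4, 19 (2 points).
  x = 14: rhs = 8, matching y values: 10, 13 (2 points).
  x = 15: rhs = 15, matching y values: none (0 points).
  x = 16: rhs = 20, matching y values: none (0 points).
  x = 17: rhs = 6, matching y values: 11, 12 (2 points).
  x = 18: rhs = 2, matching y values: 5, 18 (2 points).
  x = 19: rhs = 14, matching y values: none (0 points).
  x = 20: rhs = 2, matching y values: 5, 18 (2 points).
  x = 21: rhs = 18, matching y values: 8, 15 (2 points).
  x = 22: rhs = 22, matching y values: none (0 points).
Total affine count: 22.
Full point count |E(F_23)| = 22 + 1 = 23.
Hasse bound: |23 − (23+1)| = |-1| = 1 ≤ 2√23 ≈ 9.5917 ✓.


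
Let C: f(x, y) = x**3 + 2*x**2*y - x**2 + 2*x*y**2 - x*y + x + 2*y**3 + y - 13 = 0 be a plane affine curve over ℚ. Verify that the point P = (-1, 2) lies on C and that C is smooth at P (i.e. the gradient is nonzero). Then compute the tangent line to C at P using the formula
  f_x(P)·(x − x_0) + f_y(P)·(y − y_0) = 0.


Tangent line at P: 4*x + 20*y - 36 = 0.

Step 1: f(-1, 2) = 0, so P lies on C.
Step 2: partial derivatives
  f_x(x, y) = 3*x**2 + 4*x*y - 2*x + 2*y**2 - y + 1, f_y(x, y) = 2*x**2 + 4*x*y - x + 6*y**2 + 1.
  f_x(P) = 4, f_y(P) = 20 (gradient nonzero, so P is smooth).
Step 3: tangent line at P: 4·(x − -1) + 20·(y − 2) = 0.
Expanding: 4*x + 20*y - 36 = 0.


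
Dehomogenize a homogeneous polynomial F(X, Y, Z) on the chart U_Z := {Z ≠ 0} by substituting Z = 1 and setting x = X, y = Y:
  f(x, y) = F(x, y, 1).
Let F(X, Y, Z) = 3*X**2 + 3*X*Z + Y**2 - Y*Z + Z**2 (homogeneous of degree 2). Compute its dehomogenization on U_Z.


f(x, y) = 3*x**2 + 3*x + y**2 - y + 1

On U_Z we set Z = 1. Each monomial c·X^i·Y^j·Z^k in F becomes c·x^i·y^j·1^k = c·x^i·y^j.
Substituting Z = 1: F(X, Y, 1) = 3*x**2 + 3*x + y**2 - y + 1.
Note: deg(f) ≤ deg(F) = 2; strict inequality happens when F is divisible by Z (lost terms).


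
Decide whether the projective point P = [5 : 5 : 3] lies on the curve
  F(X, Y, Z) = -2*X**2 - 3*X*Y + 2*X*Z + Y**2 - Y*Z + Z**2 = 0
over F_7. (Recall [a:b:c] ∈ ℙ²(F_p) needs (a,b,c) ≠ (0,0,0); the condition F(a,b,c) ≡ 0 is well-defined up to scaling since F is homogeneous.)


F(5,5,3) ≡ 1 (mod 7); P is NOT on the curve.

Evaluate F(5, 5, 3) term-by-term (mod 7).
  -2*X**2 ↦ -2·25·1·1 = -50
  -3*X*Y ↦ -3·5·5·1 = -75
  2*X*Z ↦ 2·5·1·3 = 30
  Y**2 ↦ 1·1·25·1 = 25
  -Y*Z ↦ -1·1·5·3 = -15
  Z**2 ↦ 1·1·1·9 = 9
Sum: F(5, 5, 3) = (-50) + (-75) + (30) + (25) + (-15) + (9) = -76.
Reducing mod 7: -76 ≡ 1 (mod 7).
Since F(a, b, c) ≡ 1 ≠ 0 (mod 7), P does NOT lie on the curve.


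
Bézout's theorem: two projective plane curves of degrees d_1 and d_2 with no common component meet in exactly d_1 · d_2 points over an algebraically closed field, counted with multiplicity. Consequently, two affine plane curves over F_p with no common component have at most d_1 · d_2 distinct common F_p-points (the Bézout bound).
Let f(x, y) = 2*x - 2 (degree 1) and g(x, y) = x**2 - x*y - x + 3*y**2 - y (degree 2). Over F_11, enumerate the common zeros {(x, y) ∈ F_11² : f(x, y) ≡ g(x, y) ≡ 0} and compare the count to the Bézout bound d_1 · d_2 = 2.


Common zeros: {(1, 0), (1, 8)}; count = 2; Bézout bound = 2.

deg(f) = 1, deg(g) = 2, so Bézout bound = 2.
Scan x ∈ F_11. For each x, list the y ∈ F_11 with f(x, y) ≡ 0 and those with g(x, y) ≡ 0 (mod 11); the common zeros in that column are the intersection.
  x = 0: f ≡ 0 at y ∈ ∅; g ≡ 0 at y ∈ {0, 4}; common: ∅.
  x = 1: f ≡ 0 at y ∈ {0, 1, 2, 3, 4, 5, 6, 7, 8, 9, 10}; g ≡ 0 at y ∈ {0, 8}; common: {0, 8}.
  x = 2: f ≡ 0 at y ∈ ∅; g ≡ 0 at y ∈ ∅; common: ∅.
  x = 3: f ≡ 0 at y ∈ ∅; g ≡ 0 at y ∈ ∅; common: ∅.
  x = 4: f ≡ 0 at y ∈ ∅; g ≡ 0 at y ∈ ∅; common: ∅.
  x = 5: f ≡ 0 at y ∈ ∅; g ≡ 0 at y ∈ {4, 9}; common: ∅.
  x = 6: f ≡ 0 at y ∈ ∅; g ≡ 0 at y ∈ ∅; common: ∅.
  x = 7: f ≡ 0 at y ∈ ∅; g ≡ 0 at y ∈ {5}; common: ∅.
  x = 8: f ≡ 0 at y ∈ ∅; g ≡ 0 at y ∈ {6, 8}; common: ∅.
  x = 9: f ≡ 0 at y ∈ ∅; g ≡ 0 at y ∈ ∅; common: ∅.
  x = 10: f ≡ 0 at y ∈ ∅; g ≡ 0 at y ∈ {5, 6}; common: ∅.
Collecting: common zeros = {(1, 0), (1, 8)}, so the count is 2.
Comparison with the Bézout bound: 2 ≤ 2 = deg(f)·deg(g), as expected for curves with no common component (the bound is attained).


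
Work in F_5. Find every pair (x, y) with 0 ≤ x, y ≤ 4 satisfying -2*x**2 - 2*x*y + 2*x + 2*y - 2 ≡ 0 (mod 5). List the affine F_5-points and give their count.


Affine F_5-points: {(0, 1), (2, 2), (3, 4), (4, 4)}; count = 4.

For each of the 25 pairs (x, y) ∈ F_5², evaluate f(x, y) mod 5. Record the zeros.
  x = 0: [0↦3, 1↦0, 2↦2, 3↦4, 4↦1]  zeros at y ∈ {1}
  x = 1: [0↦3, 1↦3, 2↦3, 3↦3, 4↦3]  zeros at y ∈ ∅
  x = 2: [0↦4, 1↦2, 2↦0, 3↦3, 4↦1]  zeros at y ∈ {2}
  x = 3: [0↦1, 1↦2, 2↦3, 3↦4, 4↦0]  zeros at y ∈ {4}
  x = 4: [0↦4, 1↦3, 2↦2, 3↦1, 4↦0]  zeros at y ∈ {4}
Collecting zeros: affine points = {(0, 1), (2, 2), (3, 4), (4, 4)}.
Total count |C(F_5)_aff| = 4.


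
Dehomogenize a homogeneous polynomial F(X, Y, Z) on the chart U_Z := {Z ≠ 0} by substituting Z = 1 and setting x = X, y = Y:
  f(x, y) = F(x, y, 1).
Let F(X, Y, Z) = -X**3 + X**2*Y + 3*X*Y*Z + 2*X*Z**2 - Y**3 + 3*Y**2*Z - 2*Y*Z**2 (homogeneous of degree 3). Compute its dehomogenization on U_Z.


f(x, y) = -x**3 + x**2*y + 3*x*y + 2*x - y**3 + 3*y**2 - 2*y

On U_Z we set Z = 1. Each monomial c·X^i·Y^j·Z^k in F becomes c·x^i·y^j·1^k = c·x^i·y^j.
Substituting Z = 1: F(X, Y, 1) = -x**3 + x**2*y + 3*x*y + 2*x - y**3 + 3*y**2 - 2*y.
Note: deg(f) ≤ deg(F) = 3; strict inequality happens when F is divisible by Z (lost terms).


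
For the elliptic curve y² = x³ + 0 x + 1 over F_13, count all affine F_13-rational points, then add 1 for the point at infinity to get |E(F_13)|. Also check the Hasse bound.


Affine points = {(0, 1), (0, 12), (2, 3), (2, 10), (4, 0), (5, 3), (5, 10), (6, 3), (6, 10), (10, 0), (12, 0)}; affine count = 11; |E(F_13)| = 12.

Discriminant check: Δ ∝ 4a³ + 27b² = 4·0³ + 27·1² = 4·0 + 27·1 ≡ 1 (mod 13). Nonzero ⇒ E is nonsingular.
For each x ∈ F_13, compute rhs = x³ + 0·x + 1 mod 13, then count y ∈ F_13 with y² ≡ rhs.
  x = 0: rhs = 1, matching y values: 1, 12 (2 points).
  x = 1: rhs = 2, matching y values: none (0 points).
  x = 2: rhs = 9, matching y values: 3, 10 (2 points).
  x = 3: rhs = 2, matching y values: none (0 points).
  x = 4: rhs = 0, matching y values: 0 (1 points).
  x = 5: rhs = 9, matching y values: 3, 10 (2 points).
  x = 6: rhs = 9, matching y values: 3, 10 (2 points).
  x = 7: rhs = 6, matching y values: none (0 points).
  x = 8: rhs = 6, matching y values: none (0 points).
  x = 9: rhs = 2, matching y values: none (0 points).
  x = 10: rhs = 0, matching y values: 0 (1 points).
  x = 11: rhs = 6, matching y values: none (0 points).
  x = 12: rhs = 0, matching y values: 0 (1 points).
Total affine count: 11.
Full point count |E(F_13)| = 11 + 1 = 12.
Hasse bound: |12 − (13+1)| = |-2| = 2 ≤ 2√13 ≈ 7.2111 ✓.


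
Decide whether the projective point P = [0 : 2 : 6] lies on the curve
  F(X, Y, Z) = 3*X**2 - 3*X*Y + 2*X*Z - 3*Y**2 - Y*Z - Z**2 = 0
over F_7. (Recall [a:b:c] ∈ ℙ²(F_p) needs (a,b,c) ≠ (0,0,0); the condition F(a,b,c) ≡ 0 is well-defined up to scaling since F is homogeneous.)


F(0,2,6) ≡ 3 (mod 7); P is NOT on the curve.

Evaluate F(0, 2, 6) term-by-term (mod 7).
  3*X**2 ↦ 3·0·1·1 = 0
  -3*X*Y ↦ -3·0·2·1 = 0
  2*X*Z ↦ 2·0·1·6 = 0
  -3*Y**2 ↦ -3·1·4·1 = -12
  -Y*Z ↦ -1·1·2·6 = -12
  -Z**2 ↦ -1·1·1·36 = -36
Sum: F(0, 2, 6) = (0) + (0) + (0) + (-12) + (-12) + (-36) = -60.
Reducing mod 7: -60 ≡ 3 (mod 7).
Since F(a, b, c) ≡ 3 ≠ 0 (mod 7), P does NOT lie on the curve.


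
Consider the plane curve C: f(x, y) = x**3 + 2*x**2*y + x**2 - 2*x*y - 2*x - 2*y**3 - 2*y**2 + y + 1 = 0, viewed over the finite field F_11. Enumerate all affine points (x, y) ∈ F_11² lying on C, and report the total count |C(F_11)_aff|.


Affine F_11-points: {(0, 10), (1, 10), (3, 2), (3, 4), (4, 2), (6, 3), (7, 6), (8, 0), (10, 2)}; count = 9.

For each of the 121 pairs (x, y) ∈ F_11², evaluate f(x, y) mod 11. Record the zeros.
  x = 0: [0↦1, 1↦9, 2↦1, 3↦9, 4↦10, 5↦3, 6↦9, 7↦5, 8↦1, 9↦7, 10↦0]  zeros at y ∈ {10}
  x = 1: [0↦1, 1↦9, 2↦1, 3↦9, 4↦10, 5↦3, 6↦9, 7↦5, 8↦1, 9↦7, 10↦0]  zeros at y ∈ {10}
  x = 2: [0↦9, 1↦10, 2↦6, 3↦7, 4↦1, 5↦9, 6↦8, 7↦8, 8↦8, 9↦7, 10↦4]  zeros at y ∈ ∅
  x = 3: [0↦9, 1↦7, 2↦0, 3↦9, 4↦0, 5↦5, 6↦1, 7↦9, 8↦6, 9↦2, 10↦7]  zeros at y ∈ {2, 4}
  x = 4: [0↦7, 1↦6, 2↦0, 3↦10, 4↦2, 5↦8, 6↦5, 7↦3, 8↦1, 9↦9, 10↦4]  zeros at y ∈ {2}
  x = 5: [0↦9, 1↦2, 2↦1, 3↦5, 4↦2, 5↦2, 6↦4, 7↦7, 8↦10, 9↦1, 10↦1]  zeros at y ∈ ∅
  x = 6: [0↦10, 1↦1, 2↦9, 3↦0, 4↦6, 5↦4, 6↦4, 7↦5, 8↦6, 9↦6, 10↦4]  zeros at y ∈ {3}
  x = 7: [0↦5, 1↦9, 2↦8, 3↦1, 4↦9, 5↦9, 6↦0, 7↦3, 8↦6, 9↦8, 10↦8]  zeros at y ∈ {6}
  x = 8: [0↦0, 1↦10, 2↦4, 3↦3, 4↦6, 5↦1, 6↦9, 7↦7, 8↦5, 9↦2, 10↦8]  zeros at y ∈ {0}
  x = 9: [0↦1, 1↦10, 2↦3, 3↦1, 4↦3, 5↦8, 6↦4, 7↦1, 8↦9, 9↦5, 10↦10]  zeros at y ∈ ∅
  x = 10: [0↦3, 1↦4, 2↦0, 3↦1, 4↦6, 5↦3, 6↦2, 7↦2, 8↦2, 9↦1, 10↦9]  zeros at y ∈ {2}
Collecting zeros: affine points = {(0, 10), (1, 10), (3, 2), (3, 4), (4, 2), (6, 3), (7, 6), (8, 0), (10, 2)}.
Total count |C(F_11)_aff| = 9.


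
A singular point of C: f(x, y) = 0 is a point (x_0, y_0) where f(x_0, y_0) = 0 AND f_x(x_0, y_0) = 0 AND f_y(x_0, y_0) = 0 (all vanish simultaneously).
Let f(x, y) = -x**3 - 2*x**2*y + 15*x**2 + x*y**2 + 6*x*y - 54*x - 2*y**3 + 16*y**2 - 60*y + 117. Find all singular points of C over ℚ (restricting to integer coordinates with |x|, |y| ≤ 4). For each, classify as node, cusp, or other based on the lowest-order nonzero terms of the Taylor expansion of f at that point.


Singular points: {(3, 3)}; classification: cusp.

Compute partial derivatives:
  f_x = -3*x**2 - 4*x*y + 30*x + y**2 + 6*y - 54.
  f_y = -2*x**2 + 2*x*y + 6*x - 6*y**2 + 32*y - 60.
Scan x_0 ∈ {−4, ..., 4}. For each x_0, f_y(x_0, y) is a polynomial in y; find its integer roots y ∈ {−4, ..., 4}, then test f_x and f at those candidates.
  x = -4: f_y(-4, y) = -6*y**2 + 24*y - 116; no integer root y with |y| ≤ 4.
  x = -3: f_y(-3, y) = -6*y**2 + 26*y - 96; no integer root y with |y| ≤ 4.
  x = -2: f_y(-2, y) = -6*y**2 + 28*y - 80; no integer root y with |y| ≤ 4.
  x = -1: f_y(-1, y) = -6*y**2 + 30*y - 68; no integer root y with |y| ≤ 4.
  x = 0: f_y(0, y) = -6*y**2 + 32*y - 60; no integer root y with |y| ≤ 4.
  x = 1: f_y(1, y) = -6*y**2 + 34*y - 56; no integer root y with |y| ≤ 4.
  x = 2: f_y(2, y) = -6*y**2 + 36*y - 56; no integer root y with |y| ≤ 4.
  x = 3: f_y(3, y) = -6*y**2 + 38*y - 60; vanishes at y ∈ {3}. (3, 3): f_x = 0, f = 0 — SINGULAR.
  x = 4: f_y(4, y) = -6*y**2 + 40*y - 68; no integer root y with |y| ≤ 4.
Only singular point on the grid: (3, 3).
Classify: substitute x = 3 + u, y = 3 + v and expand: f = -u**3 - 2*u**2*v + u*v**2 - 2*v**3 + v**2.
No constant or linear terms (consistent with a singular point). Quadratic part: v**2. Cubic part: -u**3 - 2*u**2*v + u*v**2 - 2*v**3.
The quadratic part v**2 is a perfect square, so there is a single (double) tangent line v = 0, i.e. y = 3. Restricting the cubic part to that line (v = 0) leaves -u**3 ≠ 0, so f is not divisible by v and the branch is v² ≈ u**3 to lowest order — this is a cusp.
Classification: cusp.


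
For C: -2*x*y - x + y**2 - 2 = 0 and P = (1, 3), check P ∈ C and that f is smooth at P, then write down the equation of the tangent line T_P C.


Tangent line at P: -7*x + 4*y - 5 = 0.

Step 1: f(1, 3) = 0, so P lies on C.
Step 2: partial derivatives
  f_x(x, y) = -2*y - 1, f_y(x, y) = -2*x + 2*y.
  f_x(P) = -7, f_y(P) = 4 (gradient nonzero, so P is smooth).
Step 3: tangent line at P: -7·(x − 1) + 4·(y − 3) = 0.
Expanding: -7*x + 4*y - 5 = 0.


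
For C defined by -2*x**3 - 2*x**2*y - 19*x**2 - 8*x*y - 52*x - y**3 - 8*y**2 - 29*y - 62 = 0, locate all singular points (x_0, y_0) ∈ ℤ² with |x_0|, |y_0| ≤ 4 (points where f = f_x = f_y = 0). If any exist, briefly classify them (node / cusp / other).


Singular points: {(-2, -3)}; classification: node.

Compute partial derivatives:
  f_x = -6*x**2 - 4*x*y - 38*x - 8*y - 52.
  f_y = -2*x**2 - 8*x - 3*y**2 - 16*y - 29.
Scan x_0 ∈ {−4, ..., 4}. For each x_0, f_y(x_0, y) is a polynomial in y; find its integer roots y ∈ {−4, ..., 4}, then test f_x and f at those candidates.
  x = -4: f_y(-4, y) = -3*y**2 - 16*y - 29; no integer root y with |y| ≤ 4.
  x = -3: f_y(-3, y) = -3*y**2 - 16*y - 23; no integer root y with |y| ≤ 4.
  x = -2: f_y(-2, y) = -3*y**2 - 16*y - 21; vanishes at y ∈ {-3}. (-2, -3): f_x = 0, f = 0 — SINGULAR.
  x = -1: f_y(-1, y) = -3*y**2 - 16*y - 23; no integer root y with |y| ≤ 4.
  x = 0: f_y(0, y) = -3*y**2 - 16*y - 29; no integer root y with |y| ≤ 4.
  x = 1: f_y(1, y) = -3*y**2 - 16*y - 39; no integer root y with |y| ≤ 4.
  x = 2: f_y(2, y) = -3*y**2 - 16*y - 53; no integer root y with |y| ≤ 4.
  x = 3: f_y(3, y) = -3*y**2 - 16*y - 71; no integer root y with |y| ≤ 4.
  x = 4: f_y(4, y) = -3*y**2 - 16*y - 93; no integer root y with |y| ≤ 4.
Only singular point on the grid: (-2, -3).
Classify: substitute x = -2 + u, y = -3 + v and expand: f = -2*u**3 - 2*u**2*v - u**2 - v**3 + v**2.
No constant or linear terms (consistent with a singular point). Quadratic part: -u**2 + v**2. Cubic part: -2*u**3 - 2*u**2*v - v**3.
The quadratic part v**2 - u**2 = (v − u)(v + u) splits into two distinct linear factors, so there are two distinct tangent lines y − -3 = ±(x − -2) — this is a node (ordinary double point).
Classification: node.


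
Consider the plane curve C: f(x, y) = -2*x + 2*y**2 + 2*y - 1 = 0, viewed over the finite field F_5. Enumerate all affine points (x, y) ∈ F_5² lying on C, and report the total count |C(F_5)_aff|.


Affine F_5-points: {(2, 0), (2, 4), (3, 2), (4, 1), (4, 3)}; count = 5.

For each of the 25 pairs (x, y) ∈ F_5², evaluate f(x, y) mod 5. Record the zeros.
  x = 0: [0↦4, 1↦3, 2↦1, 3↦3, 4↦4]  zeros at y ∈ ∅
  x = 1: [0↦2, 1↦1, 2↦4, 3↦1, 4↦2]  zeros at y ∈ ∅
  x = 2: [0↦0, 1↦4, 2↦2, 3↦4, 4↦0]  zeros at y ∈ {0, 4}
  x = 3: [0↦3, 1↦2, 2↦0, 3↦2, 4↦3]  zeros at y ∈ {2}
  x = 4: [0↦1, 1↦0, 2↦3, 3↦0, 4↦1]  zeros at y ∈ {1, 3}
Collecting zeros: affine points = {(2, 0), (2, 4), (3, 2), (4, 1), (4, 3)}.
Total count |C(F_5)_aff| = 5.


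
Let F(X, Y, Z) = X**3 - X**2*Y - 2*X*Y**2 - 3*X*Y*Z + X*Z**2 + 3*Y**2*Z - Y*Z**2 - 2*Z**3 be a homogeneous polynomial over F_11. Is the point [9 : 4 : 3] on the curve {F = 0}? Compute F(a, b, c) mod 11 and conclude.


F(9,4,3) ≡ 5 (mod 11); P is NOT on the curve.

Evaluate F(9, 4, 3) term-by-term (mod 11).
  X**3 ↦ 1·729·1·1 = 729
  -X**2*Y ↦ -1·81·4·1 = -324
  -2*X*Y**2 ↦ -2·9·16·1 = -288
  -3*X*Y*Z ↦ -3·9·4·3 = -324
  X*Z**2 ↦ 1·9·1·9 = 81
  3*Y**2*Z ↦ 3·1·16·3 = 144
  -Y*Z**2 ↦ -1·1·4·9 = -36
  -2*Z**3 ↦ -2·1·1·27 = -54
Sum: F(9, 4, 3) = (729) + (-324) + (-288) + (-324) + (81) + (144) + (-36) + (-54) = -72.
Reducing mod 11: -72 ≡ 5 (mod 11).
Since F(a, b, c) ≡ 5 ≠ 0 (mod 11), P does NOT lie on the curve.


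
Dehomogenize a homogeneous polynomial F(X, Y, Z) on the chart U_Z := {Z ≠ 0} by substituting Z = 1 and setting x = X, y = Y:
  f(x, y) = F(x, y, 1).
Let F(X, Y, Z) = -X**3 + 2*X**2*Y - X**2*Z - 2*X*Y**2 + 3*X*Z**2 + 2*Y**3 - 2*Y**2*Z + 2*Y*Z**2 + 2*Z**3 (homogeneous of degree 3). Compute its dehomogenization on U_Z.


f(x, y) = -x**3 + 2*x**2*y - x**2 - 2*x*y**2 + 3*x + 2*y**3 - 2*y**2 + 2*y + 2

On U_Z we set Z = 1. Each monomial c·X^i·Y^j·Z^k in F becomes c·x^i·y^j·1^k = c·x^i·y^j.
Substituting Z = 1: F(X, Y, 1) = -x**3 + 2*x**2*y - x**2 - 2*x*y**2 + 3*x + 2*y**3 - 2*y**2 + 2*y + 2.
Note: deg(f) ≤ deg(F) = 3; strict inequality happens when F is divisible by Z (lost terms).


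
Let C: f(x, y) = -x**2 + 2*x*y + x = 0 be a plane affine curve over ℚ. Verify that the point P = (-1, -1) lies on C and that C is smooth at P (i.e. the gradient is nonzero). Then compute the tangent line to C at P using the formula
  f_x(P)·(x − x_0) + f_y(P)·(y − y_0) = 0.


Tangent line at P: x - 2*y - 1 = 0.

Step 1: f(-1, -1) = 0, so P lies on C.
Step 2: partial derivatives
  f_x(x, y) = -2*x + 2*y + 1, f_y(x, y) = 2*x.
  f_x(P) = 1, f_y(P) = -2 (gradient nonzero, so P is smooth).
Step 3: tangent line at P: 1·(x − -1) + -2·(y − -1) = 0.
Expanding: x - 2*y - 1 = 0.


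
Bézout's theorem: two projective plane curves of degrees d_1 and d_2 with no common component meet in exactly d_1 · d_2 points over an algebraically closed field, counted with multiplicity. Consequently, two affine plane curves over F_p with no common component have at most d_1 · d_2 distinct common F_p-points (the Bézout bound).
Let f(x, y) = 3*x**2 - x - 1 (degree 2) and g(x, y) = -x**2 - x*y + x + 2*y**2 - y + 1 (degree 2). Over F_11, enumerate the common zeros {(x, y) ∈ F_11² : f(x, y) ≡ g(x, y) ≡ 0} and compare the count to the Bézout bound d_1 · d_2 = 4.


Common zeros: ∅; count = 0; Bézout bound = 4.

deg(f) = 2, deg(g) = 2, so Bézout bound = 4.
Scan x ∈ F_11. For each x, list the y ∈ F_11 with f(x, y) ≡ 0 and those with g(x, y) ≡ 0 (mod 11); the common zeros in that column are the intersection.
  x = 0: f ≡ 0 at y ∈ ∅; g ≡ 0 at y ∈ {8, 9}; common: ∅.
  x = 1: f ≡ 0 at y ∈ ∅; g ≡ 0 at y ∈ ∅; common: ∅.
  x = 2: f ≡ 0 at y ∈ ∅; g ≡ 0 at y ∈ ∅; common: ∅.
  x = 3: f ≡ 0 at y ∈ ∅; g ≡ 0 at y ∈ {4, 9}; common: ∅.
  x = 4: f ≡ 0 at y ∈ ∅; g ≡ 0 at y ∈ {0, 8}; common: ∅.
  x = 5: f ≡ 0 at y ∈ ∅; g ≡ 0 at y ∈ {4, 10}; common: ∅.
  x = 6: f ≡ 0 at y ∈ ∅; g ≡ 0 at y ∈ ∅; common: ∅.
  x = 7: f ≡ 0 at y ∈ ∅; g ≡ 0 at y ∈ ∅; common: ∅.
  x = 8: f ≡ 0 at y ∈ ∅; g ≡ 0 at y ∈ {0, 10}; common: ∅.
  x = 9: f ≡ 0 at y ∈ ∅; g ≡ 0 at y ∈ ∅; common: ∅.
  x = 10: f ≡ 0 at y ∈ ∅; g ≡ 0 at y ∈ ∅; common: ∅.
Collecting: common zeros = ∅, so the count is 0.
Comparison with the Bézout bound: 0 ≤ 4 = deg(f)·deg(g), as expected for curves with no common component (the affine F_11-count falls short of the bound because intersections may lie at infinity, over extension fields, or carry multiplicity).


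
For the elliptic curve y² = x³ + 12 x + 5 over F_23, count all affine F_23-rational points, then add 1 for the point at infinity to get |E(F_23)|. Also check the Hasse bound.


Affine points = {(1, 8), (1, 15), (4, 5), (4, 18), (5, 11), (5, 12), (7, 8), (7, 15), (13, 9), (13, 14), (15, 8), (15, 15), (17, 4), (17, 19), (18, 2), (18, 21), (19, 10), (19, 13)}; affine count = 18; |E(F_23)| = 19.

Discriminant check: Δ ∝ 4a³ + 27b² = 4·12³ + 27·5² = 4·1728 + 27·25 ≡ 20 (mod 23). Nonzero ⇒ E is nonsingular.
For each x ∈ F_23, compute rhs = x³ + 12·x + 5 mod 23, then count y ∈ F_23 with y² ≡ rhs.
  x = 0: rhs = 5, matching y values: none (0 points).
  x = 1: rhs = 18, matching y values: 8, 15 (2 points).
  x = 2: rhs = 14, matching y values: none (0 points).
  x = 3: rhs = 22, matching y values: none (0 points).
  x = 4: rhs = 2, matching y values: 5, 18 (2 points).
  x = 5: rhs = 6, matching y values: 11, 12 (2 points).
  x = 6: rhs = 17, matching y values: none (0 points).
  x = 7: rhs = 18, matching y values: 8, 15 (2 points).
  x = 8: rhs = 15, matching y values: none (0 points).
  x = 9: rhs = 14, matching y values: none (0 points).
  x = 10: rhs = 21, matching y values: none (0 points).
  x = 11: rhs = 19, matching y values: none (0 points).
  x = 12: rhs = 14, matching y values: none (0 points).
  x = 13: rhs = 12, matching y values: 9, 14 (2 points).
  x = 14: rhs = 19, matching y values: none (0 points).
  x = 15: rhs = 18, matching y values: 8, 15 (2 points).
  x = 16: rhs = 15, matching y values: none (0 points).
  x = 17: rhs = 16, matching y values: 4, 19 (2 points).
  x = 18: rhs = 4, matching y values: 2, 21 (2 points).
  x = 19: rhs = 8, matching y values: 10, 13 (2 points).
  x = 20: rhs = 11, matching y values: none (0 points).
  x = 21: rhs = 19, matching y values: none (0 points).
  x = 22: rhs = 15, matching y values: none (0 points).
Total affine count: 18.
Full point count |E(F_23)| = 18 + 1 = 19.
Hasse bound: |19 − (23+1)| = |-5| = 5 ≤ 2√23 ≈ 9.5917 ✓.


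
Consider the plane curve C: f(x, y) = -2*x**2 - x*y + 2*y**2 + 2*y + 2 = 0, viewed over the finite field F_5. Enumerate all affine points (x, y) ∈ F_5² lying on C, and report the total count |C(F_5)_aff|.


Affine F_5-points: {(1, 0), (1, 2), (3, 1), (3, 2), (4, 0), (4, 1)}; count = 6.

For each of the 25 pairs (x, y) ∈ F_5², evaluate f(x, y) mod 5. Record the zeros.
  x = 0: [0↦2, 1↦1, 2↦4, 3↦1, 4↦2]  zeros at y ∈ ∅
  x = 1: [0↦0, 1↦3, 2↦0, 3↦1, 4↦1]  zeros at y ∈ {0, 2}
  x = 2: [0↦4, 1↦1, 2↦2, 3↦2, 4↦1]  zeros at y ∈ ∅
  x = 3: [0↦4, 1↦0, 2↦0, 3↦4, 4↦2]  zeros at y ∈ {1, 2}
  x = 4: [0↦0, 1↦0, 2↦4, 3↦2, 4↦4]  zeros at y ∈ {0, 1}
Collecting zeros: affine points = {(1, 0), (1, 2), (3, 1), (3, 2), (4, 0), (4, 1)}.
Total count |C(F_5)_aff| = 6.


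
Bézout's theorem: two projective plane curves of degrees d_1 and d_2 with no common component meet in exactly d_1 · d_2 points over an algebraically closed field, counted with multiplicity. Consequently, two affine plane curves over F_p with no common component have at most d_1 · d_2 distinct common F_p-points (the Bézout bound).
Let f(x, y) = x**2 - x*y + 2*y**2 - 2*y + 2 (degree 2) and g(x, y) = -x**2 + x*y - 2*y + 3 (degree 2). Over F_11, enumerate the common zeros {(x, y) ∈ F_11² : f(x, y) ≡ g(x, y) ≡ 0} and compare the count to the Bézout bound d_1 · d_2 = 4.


Common zeros: ∅; count = 0; Bézout bound = 4.

deg(f) = 2, deg(g) = 2, so Bézout bound = 4.
Scan x ∈ F_11. For each x, list the y ∈ F_11 with f(x, y) ≡ 0 and those with g(x, y) ≡ 0 (mod 11); the common zeros in that column are the intersection.
  x = 0: f ≡ 0 at y ∈ ∅; g ≡ 0 at y ∈ {7}; common: ∅.
  x = 1: f ≡ 0 at y ∈ ∅; g ≡ 0 at y ∈ {2}; common: ∅.
  x = 2: f ≡ 0 at y ∈ {4, 9}; g ≡ 0 at y ∈ ∅; common: ∅.
  x = 3: f ≡ 0 at y ∈ {0, 8}; g ≡ 0 at y ∈ {6}; common: ∅.
  x = 4: f ≡ 0 at y ∈ ∅; g ≡ 0 at y ∈ {1}; common: ∅.
  x = 5: f ≡ 0 at y ∈ {1, 8}; g ≡ 0 at y ∈ {0}; common: ∅.
  x = 6: f ≡ 0 at y ∈ ∅; g ≡ 0 at y ∈ {0}; common: ∅.
  x = 7: f ≡ 0 at y ∈ {1, 9}; g ≡ 0 at y ∈ {7}; common: ∅.
  x = 8: f ≡ 0 at y ∈ {0, 5}; g ≡ 0 at y ∈ {1}; common: ∅.
  x = 9: f ≡ 0 at y ∈ ∅; g ≡ 0 at y ∈ {8}; common: ∅.
  x = 10: f ≡ 0 at y ∈ ∅; g ≡ 0 at y ∈ {8}; common: ∅.
Collecting: common zeros = ∅, so the count is 0.
Comparison with the Bézout bound: 0 ≤ 4 = deg(f)·deg(g), as expected for curves with no common component (the affine F_11-count falls short of the bound because intersections may lie at infinity, over extension fields, or carry multiplicity).


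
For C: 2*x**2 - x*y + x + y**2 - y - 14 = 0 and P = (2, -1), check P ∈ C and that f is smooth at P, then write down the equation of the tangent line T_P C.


Tangent line at P: 10*x - 5*y - 25 = 0.

Step 1: f(2, -1) = 0, so P lies on C.
Step 2: partial derivatives
  f_x(x, y) = 4*x - y + 1, f_y(x, y) = -x + 2*y - 1.
  f_x(P) = 10, f_y(P) = -5 (gradient nonzero, so P is smooth).
Step 3: tangent line at P: 10·(x − 2) + -5·(y − -1) = 0.
Expanding: 10*x - 5*y - 25 = 0.
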